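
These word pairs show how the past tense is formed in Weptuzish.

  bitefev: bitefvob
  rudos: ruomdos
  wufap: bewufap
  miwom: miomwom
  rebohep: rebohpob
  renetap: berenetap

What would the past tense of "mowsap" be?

"mowsap" has last vowel 'a'. The stems whose last vowel is 'a' (wufap → bewufap, renetap → berenetap) add the prefix be-.
So mowsap → bemowsap.

bemowsap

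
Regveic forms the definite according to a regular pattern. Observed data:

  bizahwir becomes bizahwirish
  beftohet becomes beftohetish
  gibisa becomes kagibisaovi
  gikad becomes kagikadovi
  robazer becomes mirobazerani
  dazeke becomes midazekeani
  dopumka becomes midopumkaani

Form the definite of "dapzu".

bizahwir and robazer both end in -r yet inflect differently (bizahwirish, mirobazerani), so the final letter is not what conditions the rule; the first letter is.
"dapzu" begins with d-. The stems beginning with d- (dazeke → midazekeani, dopumka → midopumkaani) add mi- … -ani around the stem.
So dapzu → midapzuani.

midapzuani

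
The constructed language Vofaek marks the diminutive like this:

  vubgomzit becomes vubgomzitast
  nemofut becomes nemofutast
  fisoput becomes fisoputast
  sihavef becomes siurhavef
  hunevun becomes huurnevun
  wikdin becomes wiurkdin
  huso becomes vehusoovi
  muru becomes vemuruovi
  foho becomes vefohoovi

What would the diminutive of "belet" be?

"belet" ends in -t. The stems ending in -t (vubgomzit → vubgomzitast, nemofut → nemofutast, fisoput → fisoputast) add -ast.
The other patterns: stems ending in -f or -n insert -ur- after the first vowel; stems ending in -o or -u add ve- … -ovi around the stem.
So belet → beletast.

beletast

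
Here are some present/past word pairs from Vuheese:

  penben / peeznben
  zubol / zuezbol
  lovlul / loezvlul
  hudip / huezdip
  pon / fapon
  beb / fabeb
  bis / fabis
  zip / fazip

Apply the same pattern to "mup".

penben and pon both end in -n yet inflect differently (peeznben, fapon), so the final letter is not what conditions the rule; the number of vowels is.
"mup" has 1 vowel. The stems with 1 vowel (pon → fapon, beb → fabeb, bis → fabis) add the prefix fa-.
So mup → famup.

famup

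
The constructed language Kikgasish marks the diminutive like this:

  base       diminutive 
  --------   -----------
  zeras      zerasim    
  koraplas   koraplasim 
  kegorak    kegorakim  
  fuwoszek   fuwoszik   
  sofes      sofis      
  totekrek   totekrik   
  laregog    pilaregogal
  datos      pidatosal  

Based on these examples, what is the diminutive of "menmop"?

kegorak and fuwoszek both end in -k yet inflect differently (kegorakim, fuwoszik), so the final letter is not what conditions the rule; the last vowel is.
"menmop" has last vowel 'o'. The stems whose last vowel is 'o' (laregog → pilaregogal, datos → pidatosal) add pi- … -al around the stem.
The other patterns: stems whose last vowel is 'a' add -im; stems whose last vowel is 'e' change the last vowel to 'i'.
So menmop → pimenmopal.

pimenmopal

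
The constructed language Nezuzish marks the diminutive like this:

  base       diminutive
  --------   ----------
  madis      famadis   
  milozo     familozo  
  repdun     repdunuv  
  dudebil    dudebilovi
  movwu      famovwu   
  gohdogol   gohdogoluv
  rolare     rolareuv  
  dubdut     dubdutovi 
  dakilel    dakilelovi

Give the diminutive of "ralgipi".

ralgipiuv

dudebil and gohdogol both end in -l yet inflect differently (dudebilovi, gohdogoluv), so the final letter is not what conditions the rule; the first letter is.
"ralgipi" begins with r-. The stems beginning with r- (rolare → rolareuv, repdun → repdunuv) add -uv.
So ralgipi → ralgipiuv.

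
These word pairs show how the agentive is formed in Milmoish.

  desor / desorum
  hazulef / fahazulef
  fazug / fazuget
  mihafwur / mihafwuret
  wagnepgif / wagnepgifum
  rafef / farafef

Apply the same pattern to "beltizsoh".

"beltizsoh" has last vowel 'o'. The one such stem in the data (desor → desorum) adds -um, so the same rule applies.
The other patterns: stems whose last vowel is 'e' add the prefix fa-; stems whose last vowel is 'u' add -et.
So beltizsoh → beltizsohum.

beltizsohum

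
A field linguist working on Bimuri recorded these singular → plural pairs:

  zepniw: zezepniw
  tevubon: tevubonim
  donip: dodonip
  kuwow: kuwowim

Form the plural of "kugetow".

kugetowim

kuwow and zepniw both end in -w yet inflect differently (kuwowim, zezepniw), so the final letter is not what conditions the rule; the last vowel is.
"kugetow" has last vowel 'o'. The stems whose last vowel is 'o' (tevubon → tevubonim, kuwow → kuwowim) add -im.
The other pattern: stems whose last vowel is 'i' repeat the first consonant+vowel as a prefix.
So kugetow → kugetowim.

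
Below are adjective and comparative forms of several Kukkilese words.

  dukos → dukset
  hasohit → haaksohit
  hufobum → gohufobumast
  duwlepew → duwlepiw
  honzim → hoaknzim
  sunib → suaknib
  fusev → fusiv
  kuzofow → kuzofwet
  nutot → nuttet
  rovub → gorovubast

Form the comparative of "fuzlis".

fuakzlis

hufobum and honzim both end in -m yet inflect differently (gohufobumast, hoaknzim), so the final letter is not what conditions the rule; the last vowel is.
"fuzlis" has last vowel 'i'. The stems whose last vowel is 'i' (honzim → hoaknzim, hasohit → haaksohit, sunib → suaknib) insert -ak- after the first vowel.
So fuzlis → fuakzlis.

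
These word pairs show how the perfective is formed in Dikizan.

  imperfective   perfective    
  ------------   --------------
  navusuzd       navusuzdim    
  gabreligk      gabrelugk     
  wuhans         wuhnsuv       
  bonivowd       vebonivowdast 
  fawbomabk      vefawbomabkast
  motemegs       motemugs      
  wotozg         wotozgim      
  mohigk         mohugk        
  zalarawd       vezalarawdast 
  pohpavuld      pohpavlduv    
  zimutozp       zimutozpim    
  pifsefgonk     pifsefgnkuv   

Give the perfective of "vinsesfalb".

zalarawd and navusuzd both end in -d yet inflect differently (vezalarawdast, navusuzdim), so the final letter is not what conditions the rule; the second-to-last letter is.
"vinsesfalb" has second-to-last letter 'l'. The one such stem in the data (pohpavuld → pohpavlduv) deletes the last vowel and adds -uv (as do pifsefgonk, wuhans), so the same rule applies.
So vinsesfalb → vinsesflbuv.

vinsesflbuv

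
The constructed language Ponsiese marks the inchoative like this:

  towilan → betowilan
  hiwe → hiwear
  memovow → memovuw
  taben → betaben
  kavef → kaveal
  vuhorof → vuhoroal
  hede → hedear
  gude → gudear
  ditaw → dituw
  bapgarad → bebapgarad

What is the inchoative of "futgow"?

memovow and vuhorof both have last vowel 'o' yet inflect differently (memovuw, vuhoroal), so the last vowel is not what conditions the rule; the final letter is.
"futgow" ends in -w. The stems ending in -w (ditaw → dituw, memovow → memovuw) change the last vowel to 'u'.
So futgow → futguw.

futguw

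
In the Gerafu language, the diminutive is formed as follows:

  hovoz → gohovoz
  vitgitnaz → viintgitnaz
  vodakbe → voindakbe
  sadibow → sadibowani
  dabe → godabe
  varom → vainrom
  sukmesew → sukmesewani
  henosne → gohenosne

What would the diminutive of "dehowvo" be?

"dehowvo" begins with d-. The one such stem in the data (dabe → godabe) adds the prefix go-, so the same rule applies.
The other patterns: stems beginning with v- insert -in- after the first vowel; stems beginning with s- add -ani.
So dehowvo → godehowvo.

godehowvo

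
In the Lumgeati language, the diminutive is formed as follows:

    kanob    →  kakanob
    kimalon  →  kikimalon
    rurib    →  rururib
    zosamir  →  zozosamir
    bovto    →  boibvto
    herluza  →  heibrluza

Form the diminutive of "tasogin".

"tasogin" ends in a consonant. The stems ending in a consonant (kanob → kakanob, kimalon → kikimalon, rurib → rururib) repeat the first consonant+vowel as a prefix.
So tasogin → tatasogin.

tatasogin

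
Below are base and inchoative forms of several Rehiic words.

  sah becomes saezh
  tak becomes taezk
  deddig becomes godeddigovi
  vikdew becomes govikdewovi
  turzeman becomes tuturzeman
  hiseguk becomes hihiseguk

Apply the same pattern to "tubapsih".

"tubapsih" has 3 vowels. The stems with 3 vowels (turzeman → tuturzeman, hiseguk → hihiseguk) repeat the first consonant+vowel as a prefix.
So tubapsih → tutubapsih.

tutubapsih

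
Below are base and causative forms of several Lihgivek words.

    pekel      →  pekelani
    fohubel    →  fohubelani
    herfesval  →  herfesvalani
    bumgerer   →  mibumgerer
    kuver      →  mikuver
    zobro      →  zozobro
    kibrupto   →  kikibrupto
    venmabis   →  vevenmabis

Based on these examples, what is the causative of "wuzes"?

pekel and bumgerer both have last vowel 'e' yet inflect differently (pekelani, mibumgerer), so the last vowel is not what conditions the rule; the final letter is.
"wuzes" ends in -s. The one such stem in the data (venmabis → vevenmabis) repeats the first consonant+vowel as a prefix (as do zobro, kibrupto), so the same rule applies.
So wuzes → wuwuzes.

wuwuzes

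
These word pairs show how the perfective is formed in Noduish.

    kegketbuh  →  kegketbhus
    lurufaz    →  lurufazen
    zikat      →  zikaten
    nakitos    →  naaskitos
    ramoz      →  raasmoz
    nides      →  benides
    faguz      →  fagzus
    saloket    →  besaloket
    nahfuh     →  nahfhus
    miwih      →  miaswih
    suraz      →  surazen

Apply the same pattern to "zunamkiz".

"zunamkiz" has last vowel 'i'. The one such stem in the data (miwih → miaswih) inserts -as- after the first vowel (as do nakitos, ramoz), so the same rule applies.
The other patterns: stems whose last vowel is 'e' add the prefix be-; stems whose last vowel is 'a' add -en; stems whose last vowel is 'u' delete the last vowel and add -us.
So zunamkiz → zuasnamkiz.

zuasnamkiz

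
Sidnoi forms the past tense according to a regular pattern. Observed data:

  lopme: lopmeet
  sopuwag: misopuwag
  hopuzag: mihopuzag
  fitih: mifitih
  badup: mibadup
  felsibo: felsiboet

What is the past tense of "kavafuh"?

felsibo and fitih both begin with f- yet inflect differently (felsiboet, mifitih), so the first letter is not what conditions the rule; whether the stem ends in a vowel or a consonant is.
"kavafuh" ends in a consonant. The stems ending in a consonant (hopuzag → mihopuzag, sopuwag → misopuwag, fitih → mifitih) add the prefix mi-.
So kavafuh → mikavafuh.

mikavafuh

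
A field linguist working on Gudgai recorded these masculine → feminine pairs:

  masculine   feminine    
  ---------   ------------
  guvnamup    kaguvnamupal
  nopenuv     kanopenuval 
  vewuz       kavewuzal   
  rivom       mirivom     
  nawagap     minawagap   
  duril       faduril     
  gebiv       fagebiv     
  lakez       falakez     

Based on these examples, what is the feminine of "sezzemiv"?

guvnamup and nawagap both end in -p yet inflect differently (kaguvnamupal, minawagap), so the final letter is not what conditions the rule; the last vowel is.
"sezzemiv" has last vowel 'i'. The stems whose last vowel is 'i' (duril → faduril, gebiv → fagebiv) add the prefix fa-.
The other patterns: stems whose last vowel is 'u' add ka- … -al around the stem; stems whose last vowel is 'a' or 'o' add the prefix mi-.
So sezzemiv → fasezzemiv.

fasezzemiv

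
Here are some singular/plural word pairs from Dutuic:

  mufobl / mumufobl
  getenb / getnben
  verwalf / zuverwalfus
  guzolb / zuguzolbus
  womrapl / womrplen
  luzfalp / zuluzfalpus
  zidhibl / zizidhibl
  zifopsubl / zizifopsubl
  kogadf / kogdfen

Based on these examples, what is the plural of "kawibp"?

guzolb and getenb both end in -b yet inflect differently (zuguzolbus, getnben), so the final letter is not what conditions the rule; the second-to-last letter is.
"kawibp" has second-to-last letter 'b'. The stems whose second-to-last letter is 'b' (mufobl → mumufobl, zifopsubl → zizifopsubl, zidhibl → zizidhibl) repeat the first consonant+vowel as a prefix.
The other patterns: stems whose second-to-last letter is 'l' add zu- … -us around the stem; stems whose second-to-last letter is 'd', 'n' or 'p' delete the last vowel and add -en.
So kawibp → kakawibp.

kakawibp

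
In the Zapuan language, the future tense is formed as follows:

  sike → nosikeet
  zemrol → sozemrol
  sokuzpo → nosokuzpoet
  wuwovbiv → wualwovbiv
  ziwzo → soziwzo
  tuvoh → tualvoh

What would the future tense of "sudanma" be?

sokuzpo and ziwzo both end in -o yet inflect differently (nosokuzpoet, soziwzo), so the final letter is not what conditions the rule; the first letter is.
"sudanma" begins with s-. The stems beginning with s- (sokuzpo → nosokuzpoet, sike → nosikeet) add no- … -et around the stem.
So sudanma → nosudanmaet.

nosudanmaet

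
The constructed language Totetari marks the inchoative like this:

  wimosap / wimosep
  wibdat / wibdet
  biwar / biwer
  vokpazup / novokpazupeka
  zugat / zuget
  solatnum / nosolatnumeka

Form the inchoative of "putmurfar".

wimosap and vokpazup both end in -p yet inflect differently (wimosep, novokpazupeka), so the final letter is not what conditions the rule; the last vowel is.
"putmurfar" has last vowel 'a'. The stems whose last vowel is 'a' (wimosap → wimosep, wibdat → wibdet, zugat → zuget) change the last vowel to 'e'.
The other pattern: stems whose last vowel is 'u' add no- … -eka around the stem.
So putmurfar → putmurfer.

putmurfer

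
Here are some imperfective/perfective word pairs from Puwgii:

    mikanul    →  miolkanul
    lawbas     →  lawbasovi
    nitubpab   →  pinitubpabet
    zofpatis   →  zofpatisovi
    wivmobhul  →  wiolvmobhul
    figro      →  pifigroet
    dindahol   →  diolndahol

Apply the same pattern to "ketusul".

dindahol and figro both have last vowel 'o' yet inflect differently (diolndahol, pifigroet), so the last vowel is not what conditions the rule; the final letter is.
"ketusul" ends in -l. The stems ending in -l (mikanul → miolkanul, wivmobhul → wiolvmobhul, dindahol → diolndahol) insert -ol- after the first vowel.
So ketusul → keoltusul.

keoltusul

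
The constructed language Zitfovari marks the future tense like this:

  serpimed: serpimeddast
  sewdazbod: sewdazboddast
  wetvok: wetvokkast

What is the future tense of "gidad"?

gidaddast

Every pair shown (serpimed → serpimeddast, sewdazbod → sewdazboddast, wetvok → wetvokkast) follows the same rule: double the final consonant and add -ast.
So gidad → gidaddast.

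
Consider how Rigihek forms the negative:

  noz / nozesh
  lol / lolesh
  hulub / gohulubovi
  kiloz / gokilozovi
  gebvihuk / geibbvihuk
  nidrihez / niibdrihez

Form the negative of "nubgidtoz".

nuibbgidtoz

noz and kiloz both end in -z yet inflect differently (nozesh, gokilozovi), so the final letter is not what conditions the rule; the number of vowels is.
"nubgidtoz" has 3 vowels. The stems with 3 vowels (gebvihuk → geibbvihuk, nidrihez → niibdrihez) insert -ib- after the first vowel.
So nubgidtoz → nuibbgidtoz.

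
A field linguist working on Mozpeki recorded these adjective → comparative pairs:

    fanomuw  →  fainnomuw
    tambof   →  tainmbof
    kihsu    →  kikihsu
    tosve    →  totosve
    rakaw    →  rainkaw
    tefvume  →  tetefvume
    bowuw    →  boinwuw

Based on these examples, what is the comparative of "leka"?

fanomuw and kihsu both have last vowel 'u' yet inflect differently (fainnomuw, kikihsu), so the last vowel is not what conditions the rule; whether the stem ends in a vowel or a consonant is.
"leka" ends in a vowel. The stems ending in a vowel (tosve → totosve, kihsu → kikihsu, tefvume → tetefvume) repeat the first consonant+vowel as a prefix.
The other pattern: stems ending in a consonant insert -in- after the first vowel.
So leka → leleka.

leleka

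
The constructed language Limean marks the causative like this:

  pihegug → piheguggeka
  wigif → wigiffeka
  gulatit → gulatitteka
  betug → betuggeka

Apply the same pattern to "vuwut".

Every pair shown (pihegug → piheguggeka, wigif → wigiffeka, gulatit → gulatitteka, …) follows the same rule: double the final consonant and add -eka.
So vuwut → vuwutteka.

vuwutteka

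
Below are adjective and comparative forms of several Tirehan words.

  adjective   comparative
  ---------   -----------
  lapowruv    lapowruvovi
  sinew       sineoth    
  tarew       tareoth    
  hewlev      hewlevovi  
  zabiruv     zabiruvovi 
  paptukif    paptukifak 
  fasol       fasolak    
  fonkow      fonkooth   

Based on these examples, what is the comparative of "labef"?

sinew and hewlev both have last vowel 'e' yet inflect differently (sineoth, hewlevovi), so the last vowel is not what conditions the rule; the final letter is.
"labef" ends in -f. The one such stem in the data (paptukif → paptukifak) adds -ak, so the same rule applies.
The other patterns: stems ending in -w drop the final letter and add -oth; stems ending in -v add -ovi.
So labef → labefak.

labefak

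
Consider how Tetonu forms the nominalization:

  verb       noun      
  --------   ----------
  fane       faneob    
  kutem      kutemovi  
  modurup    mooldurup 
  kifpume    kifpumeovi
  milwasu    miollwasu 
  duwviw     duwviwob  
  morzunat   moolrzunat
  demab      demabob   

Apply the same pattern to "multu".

muolltu

kifpume and fane both end in -e yet inflect differently (kifpumeovi, faneob), so the final letter is not what conditions the rule; the first letter is.
"multu" begins with m-. The stems beginning with m- (milwasu → miollwasu, morzunat → moolrzunat, modurup → mooldurup) insert -ol- after the first vowel.
The other patterns: stems beginning with k- add -ovi; stems beginning with d- or f- add -ob.
So multu → muolltu.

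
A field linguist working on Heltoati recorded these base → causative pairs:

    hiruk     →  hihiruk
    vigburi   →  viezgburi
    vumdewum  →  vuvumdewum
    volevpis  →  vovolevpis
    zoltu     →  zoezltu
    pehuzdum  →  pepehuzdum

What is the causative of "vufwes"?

zoltu and pehuzdum both have last vowel 'u' yet inflect differently (zoezltu, pepehuzdum), so the last vowel is not what conditions the rule; whether the stem ends in a vowel or a consonant is.
"vufwes" ends in a consonant. The stems ending in a consonant (pehuzdum → pepehuzdum, vumdewum → vuvumdewum, hiruk → hihiruk) repeat the first consonant+vowel as a prefix.
The other pattern: stems ending in a vowel insert -ez- after the first vowel.
So vufwes → vuvufwes.

vuvufwes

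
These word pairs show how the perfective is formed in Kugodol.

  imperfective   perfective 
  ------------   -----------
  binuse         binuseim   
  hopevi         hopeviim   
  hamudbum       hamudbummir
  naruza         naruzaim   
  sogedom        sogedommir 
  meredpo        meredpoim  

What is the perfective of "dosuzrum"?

meredpo and sogedom both have last vowel 'o' yet inflect differently (meredpoim, sogedommir), so the last vowel is not what conditions the rule; whether the stem ends in a vowel or a consonant is.
"dosuzrum" ends in a consonant. The stems ending in a consonant (hamudbum → hamudbummir, sogedom → sogedommir) double the final consonant and add -ir.
So dosuzrum → dosuzrummir.

dosuzrummir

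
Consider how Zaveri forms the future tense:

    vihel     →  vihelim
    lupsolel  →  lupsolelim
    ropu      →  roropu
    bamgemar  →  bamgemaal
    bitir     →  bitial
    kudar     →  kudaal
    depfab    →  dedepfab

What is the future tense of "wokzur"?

bamgemar and depfab both have last vowel 'a' yet inflect differently (bamgemaal, dedepfab), so the last vowel is not what conditions the rule; the final letter is.
"wokzur" ends in -r. The stems ending in -r (bamgemar → bamgemaal, bitir → bitial, kudar → kudaal) drop the final letter and add -al.
The other patterns: stems ending in -l add -im; stems ending in -b or -u repeat the first consonant+vowel as a prefix.
So wokzur → wokzual.

wokzual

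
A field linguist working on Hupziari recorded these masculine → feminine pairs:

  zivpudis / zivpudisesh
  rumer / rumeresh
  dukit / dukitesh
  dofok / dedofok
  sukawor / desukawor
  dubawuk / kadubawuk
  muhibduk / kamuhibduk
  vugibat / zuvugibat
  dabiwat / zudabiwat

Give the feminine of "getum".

"getum" has last vowel 'u'. The stems whose last vowel is 'u' (dubawuk → kadubawuk, muhibduk → kamuhibduk) add the prefix ka-.
So getum → kagetum.

kagetum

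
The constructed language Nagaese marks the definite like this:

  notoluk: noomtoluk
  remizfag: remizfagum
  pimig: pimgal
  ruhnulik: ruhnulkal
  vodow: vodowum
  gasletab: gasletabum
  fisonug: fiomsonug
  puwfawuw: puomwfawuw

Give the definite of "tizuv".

tiomzuv

"tizuv" has last vowel 'u'. The stems whose last vowel is 'u' (fisonug → fiomsonug, notoluk → noomtoluk, puwfawuw → puomwfawuw) insert -om- after the first vowel.
So tizuv → tiomzuv.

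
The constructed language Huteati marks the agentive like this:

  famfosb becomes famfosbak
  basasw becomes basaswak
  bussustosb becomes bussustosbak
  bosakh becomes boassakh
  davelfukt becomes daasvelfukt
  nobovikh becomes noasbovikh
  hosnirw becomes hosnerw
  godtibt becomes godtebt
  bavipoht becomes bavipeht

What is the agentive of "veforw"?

basasw and hosnirw both end in -w yet inflect differently (basaswak, hosnerw), so the final letter is not what conditions the rule; the second-to-last letter is.
"veforw" has second-to-last letter 'r'. The one such stem in the data (hosnirw → hosnerw) changes the last vowel to 'e' (as do godtibt, bavipoht), so the same rule applies.
So veforw → veferw.

veferw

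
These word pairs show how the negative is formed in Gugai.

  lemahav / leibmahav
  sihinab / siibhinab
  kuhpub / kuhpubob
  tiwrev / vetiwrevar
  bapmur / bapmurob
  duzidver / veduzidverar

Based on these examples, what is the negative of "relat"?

lemahav and tiwrev both end in -v yet inflect differently (leibmahav, vetiwrevar), so the final letter is not what conditions the rule; the last vowel is.
"relat" has last vowel 'a'. The stems whose last vowel is 'a' (sihinab → siibhinab, lemahav → leibmahav) insert -ib- after the first vowel.
The other patterns: stems whose last vowel is 'e' add ve- … -ar around the stem; stems whose last vowel is 'u' add -ob.
So relat → reiblat.

reiblat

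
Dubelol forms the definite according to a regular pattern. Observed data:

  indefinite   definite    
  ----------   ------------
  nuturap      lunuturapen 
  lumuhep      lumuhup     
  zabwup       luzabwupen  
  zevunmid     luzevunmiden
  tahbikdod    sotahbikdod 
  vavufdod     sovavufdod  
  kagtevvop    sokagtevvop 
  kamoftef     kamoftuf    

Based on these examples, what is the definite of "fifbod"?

sofifbod

kagtevvop and lumuhep both end in -p yet inflect differently (sokagtevvop, lumuhup), so the final letter is not what conditions the rule; the last vowel is.
"fifbod" has last vowel 'o'. The stems whose last vowel is 'o' (tahbikdod → sotahbikdod, kagtevvop → sokagtevvop, vavufdod → sovavufdod) add the prefix so-.
The other patterns: stems whose last vowel is 'e' change the last vowel to 'u'; stems whose last vowel is 'a', 'i' or 'u' add lu- … -en around the stem.
So fifbod → sofifbod.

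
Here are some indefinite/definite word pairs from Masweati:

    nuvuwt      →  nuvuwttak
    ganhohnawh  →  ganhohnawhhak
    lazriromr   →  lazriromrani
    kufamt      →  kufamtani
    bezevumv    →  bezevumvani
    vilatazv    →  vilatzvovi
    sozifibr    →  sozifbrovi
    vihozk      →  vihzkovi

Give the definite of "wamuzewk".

wamuzewkkak

nuvuwt and kufamt both end in -t yet inflect differently (nuvuwttak, kufamtani), so the final letter is not what conditions the rule; the second-to-last letter is.
"wamuzewk" has second-to-last letter 'w'. The stems whose second-to-last letter is 'w' (nuvuwt → nuvuwttak, ganhohnawh → ganhohnawhhak) double the final consonant and add -ak.
So wamuzewk → wamuzewkkak.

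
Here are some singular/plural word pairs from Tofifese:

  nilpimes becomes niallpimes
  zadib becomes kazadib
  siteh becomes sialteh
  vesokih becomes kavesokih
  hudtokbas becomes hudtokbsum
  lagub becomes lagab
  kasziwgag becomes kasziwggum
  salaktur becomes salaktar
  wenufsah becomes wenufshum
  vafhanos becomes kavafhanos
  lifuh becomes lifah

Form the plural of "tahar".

tahrum

"tahar" has last vowel 'a'. The stems whose last vowel is 'a' (wenufsah → wenufshum, kasziwgag → kasziwggum, hudtokbas → hudtokbsum) delete the last vowel and add -um.
So tahar → tahrum.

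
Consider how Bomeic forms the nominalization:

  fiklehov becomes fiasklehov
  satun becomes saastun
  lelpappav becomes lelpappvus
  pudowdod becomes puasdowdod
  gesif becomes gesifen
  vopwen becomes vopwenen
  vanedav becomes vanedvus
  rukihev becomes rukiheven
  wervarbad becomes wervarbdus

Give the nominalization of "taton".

"taton" has last vowel 'o'. The stems whose last vowel is 'o' (pudowdod → puasdowdod, fiklehov → fiasklehov) insert -as- after the first vowel.
So taton → taaston.

taaston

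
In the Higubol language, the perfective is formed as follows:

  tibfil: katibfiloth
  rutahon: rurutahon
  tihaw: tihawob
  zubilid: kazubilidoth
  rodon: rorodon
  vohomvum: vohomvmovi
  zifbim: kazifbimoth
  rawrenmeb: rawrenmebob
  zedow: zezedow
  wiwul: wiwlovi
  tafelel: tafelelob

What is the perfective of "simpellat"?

simpellatob

wiwul and tafelel both end in -l yet inflect differently (wiwlovi, tafelelob), so the final letter is not what conditions the rule; the last vowel is.
"simpellat" has last vowel 'a'. The one such stem in the data (tihaw → tihawob) adds -ob, so the same rule applies.
The other patterns: stems whose last vowel is 'u' delete the last vowel and add -ovi; stems whose last vowel is 'o' repeat the first consonant+vowel as a prefix; stems whose last vowel is 'i' add ka- … -oth around the stem.
So simpellat → simpellatob.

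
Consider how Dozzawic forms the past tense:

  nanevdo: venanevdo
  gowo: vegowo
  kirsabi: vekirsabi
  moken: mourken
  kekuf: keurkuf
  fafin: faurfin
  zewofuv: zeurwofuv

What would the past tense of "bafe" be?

kirsabi and fafin both have last vowel 'i' yet inflect differently (vekirsabi, faurfin), so the last vowel is not what conditions the rule; whether the stem ends in a vowel or a consonant is.
"bafe" ends in a vowel. The stems ending in a vowel (nanevdo → venanevdo, gowo → vegowo, kirsabi → vekirsabi) add the prefix ve-.
So bafe → vebafe.

vebafe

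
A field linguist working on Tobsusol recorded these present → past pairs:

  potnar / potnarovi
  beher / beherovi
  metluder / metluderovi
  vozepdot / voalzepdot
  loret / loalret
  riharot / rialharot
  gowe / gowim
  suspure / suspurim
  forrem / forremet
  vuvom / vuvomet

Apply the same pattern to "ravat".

raalvat

beher and loret both have last vowel 'e' yet inflect differently (beherovi, loalret), so the last vowel is not what conditions the rule; the final letter is.
"ravat" ends in -t. The stems ending in -t (vozepdot → voalzepdot, loret → loalret, riharot → rialharot) insert -al- after the first vowel.
So ravat → raalvat.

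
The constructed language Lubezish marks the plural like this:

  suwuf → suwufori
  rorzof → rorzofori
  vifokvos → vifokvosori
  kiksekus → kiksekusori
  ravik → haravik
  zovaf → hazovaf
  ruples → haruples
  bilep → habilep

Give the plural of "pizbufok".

pizbufokori

suwuf and zovaf both end in -f yet inflect differently (suwufori, hazovaf), so the final letter is not what conditions the rule; the last vowel is.
"pizbufok" has last vowel 'o'. The stems whose last vowel is 'o' (rorzof → rorzofori, vifokvos → vifokvosori) add -ori.
The other pattern: stems whose last vowel is 'a', 'e' or 'i' add the prefix ha-.
So pizbufok → pizbufokori.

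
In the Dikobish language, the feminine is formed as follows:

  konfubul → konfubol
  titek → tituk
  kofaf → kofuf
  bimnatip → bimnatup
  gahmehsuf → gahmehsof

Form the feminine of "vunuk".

vunok

gahmehsuf and kofaf both end in -f yet inflect differently (gahmehsof, kofuf), so the final letter is not what conditions the rule; the last vowel is.
"vunuk" has last vowel 'u'. The stems whose last vowel is 'u' (konfubul → konfubol, gahmehsuf → gahmehsof) change the last vowel to 'o'.
So vunuk → vunok.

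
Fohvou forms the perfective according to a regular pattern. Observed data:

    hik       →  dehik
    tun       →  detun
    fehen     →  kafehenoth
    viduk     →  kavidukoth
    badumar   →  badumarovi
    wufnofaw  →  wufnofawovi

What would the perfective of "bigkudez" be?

"bigkudez" has 3 vowels. The stems with 3 vowels (badumar → badumarovi, wufnofaw → wufnofawovi) add -ovi.
So bigkudez → bigkudezovi.

bigkudezovi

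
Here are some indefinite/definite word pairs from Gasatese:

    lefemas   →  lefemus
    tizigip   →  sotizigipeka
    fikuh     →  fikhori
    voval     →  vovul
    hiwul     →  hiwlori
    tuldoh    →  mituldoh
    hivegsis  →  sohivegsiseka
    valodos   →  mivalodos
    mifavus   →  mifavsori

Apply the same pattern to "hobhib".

valodos and hivegsis both end in -s yet inflect differently (mivalodos, sohivegsiseka), so the final letter is not what conditions the rule; the last vowel is.
"hobhib" has last vowel 'i'. The stems whose last vowel is 'i' (hivegsis → sohivegsiseka, tizigip → sotizigipeka) add so- … -eka around the stem.
The other patterns: stems whose last vowel is 'o' add the prefix mi-; stems whose last vowel is 'u' delete the last vowel and add -ori; stems whose last vowel is 'a' change the last vowel to 'u'.
So hobhib → sohobhibeka.

sohobhibeka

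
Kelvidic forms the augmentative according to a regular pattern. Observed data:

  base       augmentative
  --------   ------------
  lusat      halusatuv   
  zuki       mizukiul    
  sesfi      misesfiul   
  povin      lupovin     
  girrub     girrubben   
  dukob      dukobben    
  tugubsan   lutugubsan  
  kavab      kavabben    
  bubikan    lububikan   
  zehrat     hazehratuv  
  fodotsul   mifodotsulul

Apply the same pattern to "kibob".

kavab and bubikan both have last vowel 'a' yet inflect differently (kavabben, lububikan), so the last vowel is not what conditions the rule; the final letter is.
"kibob" ends in -b. The stems ending in -b (girrub → girrubben, dukob → dukobben, kavab → kavabben) double the final consonant and add -en.
So kibob → kibobben.

kibobben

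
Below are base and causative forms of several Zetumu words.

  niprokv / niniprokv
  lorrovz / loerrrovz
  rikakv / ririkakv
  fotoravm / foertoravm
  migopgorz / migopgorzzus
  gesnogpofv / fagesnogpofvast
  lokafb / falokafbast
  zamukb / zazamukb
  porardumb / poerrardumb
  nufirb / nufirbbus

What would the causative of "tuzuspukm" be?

tutuzuspukm

gesnogpofv and niprokv both end in -v yet inflect differently (fagesnogpofvast, niniprokv), so the final letter is not what conditions the rule; the second-to-last letter is.
"tuzuspukm" has second-to-last letter 'k'. The stems whose second-to-last letter is 'k' (niprokv → niniprokv, zamukb → zazamukb, rikakv → ririkakv) repeat the first consonant+vowel as a prefix.
The other patterns: stems whose second-to-last letter is 'f' add fa- … -ast around the stem; stems whose second-to-last letter is 'r' double the final consonant and add -us; stems whose second-to-last letter is 'm' or 'v' insert -er- after the first vowel.
So tuzuspukm → tutuzuspukm.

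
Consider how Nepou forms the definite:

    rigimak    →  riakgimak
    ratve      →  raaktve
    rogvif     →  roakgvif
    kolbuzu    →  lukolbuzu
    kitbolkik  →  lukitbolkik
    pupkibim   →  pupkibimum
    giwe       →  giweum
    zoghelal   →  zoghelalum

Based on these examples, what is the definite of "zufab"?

"zufab" begins with z-. The one such stem in the data (zoghelal → zoghelalum) adds -um, so the same rule applies.
So zufab → zufabum.

zufabum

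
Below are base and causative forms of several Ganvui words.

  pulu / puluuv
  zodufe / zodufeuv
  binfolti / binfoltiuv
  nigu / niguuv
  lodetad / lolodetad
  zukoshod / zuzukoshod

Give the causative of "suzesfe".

zodufe and zukoshod both begin with z- yet inflect differently (zodufeuv, zuzukoshod), so the first letter is not what conditions the rule; whether the stem ends in a vowel or a consonant is.
"suzesfe" ends in a vowel. The stems ending in a vowel (pulu → puluuv, zodufe → zodufeuv, binfolti → binfoltiuv) add -uv.
The other pattern: stems ending in a consonant repeat the first consonant+vowel as a prefix.
So suzesfe → suzesfeuv.

suzesfeuv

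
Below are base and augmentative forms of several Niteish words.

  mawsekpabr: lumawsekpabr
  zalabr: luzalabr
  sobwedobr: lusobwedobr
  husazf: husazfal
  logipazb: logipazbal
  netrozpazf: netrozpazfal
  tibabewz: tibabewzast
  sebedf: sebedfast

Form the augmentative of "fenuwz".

fenuwzast

husazf and sebedf both end in -f yet inflect differently (husazfal, sebedfast), so the final letter is not what conditions the rule; the second-to-last letter is.
"fenuwz" has second-to-last letter 'w'. The one such stem in the data (tibabewz → tibabewzast) adds -ast, so the same rule applies.
So fenuwz → fenuwzast.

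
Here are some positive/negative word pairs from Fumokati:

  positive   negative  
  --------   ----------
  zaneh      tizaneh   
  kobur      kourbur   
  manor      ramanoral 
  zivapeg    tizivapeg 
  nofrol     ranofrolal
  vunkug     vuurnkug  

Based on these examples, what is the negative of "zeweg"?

tizeweg

kobur and manor both end in -r yet inflect differently (kourbur, ramanoral), so the final letter is not what conditions the rule; the last vowel is.
"zeweg" has last vowel 'e'. The stems whose last vowel is 'e' (zaneh → tizaneh, zivapeg → tizivapeg) add the prefix ti-.
So zeweg → tizeweg.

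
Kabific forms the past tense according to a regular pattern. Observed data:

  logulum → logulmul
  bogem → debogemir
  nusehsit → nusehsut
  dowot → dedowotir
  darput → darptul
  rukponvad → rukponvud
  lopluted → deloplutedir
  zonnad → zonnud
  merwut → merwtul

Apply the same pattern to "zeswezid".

zeswezud

dowot and darput both end in -t yet inflect differently (dedowotir, darptul), so the final letter is not what conditions the rule; the last vowel is.
"zeswezid" has last vowel 'i'. The one such stem in the data (nusehsit → nusehsut) changes the last vowel to 'u' (as do zonnad, rukponvad), so the same rule applies.
The other patterns: stems whose last vowel is 'e' or 'o' add de- … -ir around the stem; stems whose last vowel is 'u' delete the last vowel and add -ul.
So zeswezid → zeswezud.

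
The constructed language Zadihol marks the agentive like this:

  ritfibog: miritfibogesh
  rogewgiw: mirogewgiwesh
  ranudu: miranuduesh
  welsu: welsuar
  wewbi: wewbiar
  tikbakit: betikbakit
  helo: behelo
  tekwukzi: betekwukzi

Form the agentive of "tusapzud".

betusapzud

"tusapzud" begins with t-. The stems beginning with t- (tikbakit → betikbakit, tekwukzi → betekwukzi) add the prefix be-.
The other patterns: stems beginning with r- add mi- … -esh around the stem; stems beginning with w- add -ar.
So tusapzud → betusapzud.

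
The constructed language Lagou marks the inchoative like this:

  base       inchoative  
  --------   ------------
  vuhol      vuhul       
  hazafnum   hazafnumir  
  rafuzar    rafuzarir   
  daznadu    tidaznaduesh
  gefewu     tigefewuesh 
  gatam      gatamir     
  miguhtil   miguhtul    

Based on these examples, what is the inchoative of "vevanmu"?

hazafnum and daznadu both have last vowel 'u' yet inflect differently (hazafnumir, tidaznaduesh), so the last vowel is not what conditions the rule; the final letter is.
"vevanmu" ends in -u. The stems ending in -u (daznadu → tidaznaduesh, gefewu → tigefewuesh) add ti- … -esh around the stem.
So vevanmu → tivevanmuesh.

tivevanmuesh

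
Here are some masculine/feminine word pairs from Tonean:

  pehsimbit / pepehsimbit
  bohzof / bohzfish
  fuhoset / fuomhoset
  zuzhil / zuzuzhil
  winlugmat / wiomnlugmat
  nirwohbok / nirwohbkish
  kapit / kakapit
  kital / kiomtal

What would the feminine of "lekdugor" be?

lekdugrish

"lekdugor" has last vowel 'o'. The stems whose last vowel is 'o' (bohzof → bohzfish, nirwohbok → nirwohbkish) delete the last vowel and add -ish.
The other patterns: stems whose last vowel is 'i' repeat the first consonant+vowel as a prefix; stems whose last vowel is 'a' or 'e' insert -om- after the first vowel.
So lekdugor → lekdugrish.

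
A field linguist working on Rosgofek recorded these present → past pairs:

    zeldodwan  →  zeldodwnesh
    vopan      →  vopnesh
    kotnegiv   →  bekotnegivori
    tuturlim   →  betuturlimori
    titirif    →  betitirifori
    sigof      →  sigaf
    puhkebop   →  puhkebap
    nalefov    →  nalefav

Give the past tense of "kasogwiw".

titirif and sigof both end in -f yet inflect differently (betitirifori, sigaf), so the final letter is not what conditions the rule; the last vowel is.
"kasogwiw" has last vowel 'i'. The stems whose last vowel is 'i' (kotnegiv → bekotnegivori, tuturlim → betuturlimori, titirif → betitirifori) add be- … -ori around the stem.
The other patterns: stems whose last vowel is 'a' delete the last vowel and add -esh; stems whose last vowel is 'o' change the last vowel to 'a'.
So kasogwiw → bekasogwiwori.

bekasogwiwori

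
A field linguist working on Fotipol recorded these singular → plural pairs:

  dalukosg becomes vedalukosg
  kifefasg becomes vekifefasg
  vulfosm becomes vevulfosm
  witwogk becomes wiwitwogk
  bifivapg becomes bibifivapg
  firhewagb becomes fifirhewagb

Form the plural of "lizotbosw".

velizotbosw

"lizotbosw" has second-to-last letter 's'. The stems whose second-to-last letter is 's' (dalukosg → vedalukosg, kifefasg → vekifefasg, vulfosm → vevulfosm) add the prefix ve-.
So lizotbosw → velizotbosw.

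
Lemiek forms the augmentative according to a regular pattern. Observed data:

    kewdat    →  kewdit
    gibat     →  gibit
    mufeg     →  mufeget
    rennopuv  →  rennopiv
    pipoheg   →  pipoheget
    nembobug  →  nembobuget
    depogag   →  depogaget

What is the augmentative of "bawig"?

kewdat and depogag both have last vowel 'a' yet inflect differently (kewdit, depogaget), so the last vowel is not what conditions the rule; the final letter is.
"bawig" ends in -g. The stems ending in -g (pipoheg → pipoheget, mufeg → mufeget, depogag → depogaget) add -et.
The other pattern: stems ending in -t or -v change the last vowel to 'i'.
So bawig → bawiget.

bawiget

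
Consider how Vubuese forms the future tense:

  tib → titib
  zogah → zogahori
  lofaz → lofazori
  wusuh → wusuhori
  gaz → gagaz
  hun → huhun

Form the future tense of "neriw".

neriwori

gaz and lofaz both end in -z yet inflect differently (gagaz, lofazori), so the final letter is not what conditions the rule; the number of vowels is.
"neriw" has 2 vowels. The stems with 2 vowels (zogah → zogahori, lofaz → lofazori, wusuh → wusuhori) add -ori.
So neriw → neriwori.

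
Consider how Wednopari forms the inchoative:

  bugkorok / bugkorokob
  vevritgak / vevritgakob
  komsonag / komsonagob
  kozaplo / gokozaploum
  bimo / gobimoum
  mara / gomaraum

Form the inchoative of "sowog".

bugkorok and kozaplo both have last vowel 'o' yet inflect differently (bugkorokob, gokozaploum), so the last vowel is not what conditions the rule; whether the stem ends in a vowel or a consonant is.
"sowog" ends in a consonant. The stems ending in a consonant (bugkorok → bugkorokob, vevritgak → vevritgakob, komsonag → komsonagob) add -ob.
So sowog → sowogob.

sowogob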